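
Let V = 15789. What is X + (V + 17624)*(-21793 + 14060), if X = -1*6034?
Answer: -258388763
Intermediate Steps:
X = -6034
X + (V + 17624)*(-21793 + 14060) = -6034 + (15789 + 17624)*(-21793 + 14060) = -6034 + 33413*(-7733) = -6034 - 258382729 = -258388763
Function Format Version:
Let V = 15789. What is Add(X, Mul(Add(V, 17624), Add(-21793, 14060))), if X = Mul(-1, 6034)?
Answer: -258388763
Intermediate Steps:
X = -6034
Add(X, Mul(Add(V, 17624), Add(-21793, 14060))) = Add(-6034, Mul(Add(15789, 17624), Add(-21793, 14060))) = Add(-6034, Mul(33413, -7733)) = Add(-6034, -258382729) = -258388763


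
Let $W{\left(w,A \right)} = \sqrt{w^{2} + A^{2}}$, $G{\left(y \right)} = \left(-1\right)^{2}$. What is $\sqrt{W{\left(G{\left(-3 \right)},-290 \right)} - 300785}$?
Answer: $\sqrt{-300785 + \sqrt{84101}} \approx 548.17 i$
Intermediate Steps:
$G{\left(y \right)} = 1$
$W{\left(w,A \right)} = \sqrt{A^{2} + w^{2}}$
$\sqrt{W{\left(G{\left(-3 \right)},-290 \right)} - 300785} = \sqrt{\sqrt{\left(-290\right)^{2} + 1^{2}} - 300785} = \sqrt{\sqrt{84100 + 1} - 300785} = \sqrt{\sqrt{84101} - 300785} = \sqrt{-300785 + \sqrt{84101}}$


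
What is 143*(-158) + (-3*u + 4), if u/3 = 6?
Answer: -22644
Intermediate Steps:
u = 18 (u = 3*6 = 18)
143*(-158) + (-3*u + 4) = 143*(-158) + (-3*18 + 4) = -22594 + (-54 + 4) = -22594 - 50 = -22644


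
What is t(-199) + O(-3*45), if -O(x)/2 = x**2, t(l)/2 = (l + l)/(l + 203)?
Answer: -36649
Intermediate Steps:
t(l) = 4*l/(203 + l) (t(l) = 2*((l + l)/(l + 203)) = 2*((2*l)/(203 + l)) = 2*(2*l/(203 + l)) = 4*l/(203 + l))
O(x) = -2*x**2
t(-199) + O(-3*45) = 4*(-199)/(203 - 199) - 2*(-3*45)**2 = 4*(-199)/4 - 2*(-135)**2 = 4*(-199)*(1/4) - 2*18225 = -199 - 36450 = -36649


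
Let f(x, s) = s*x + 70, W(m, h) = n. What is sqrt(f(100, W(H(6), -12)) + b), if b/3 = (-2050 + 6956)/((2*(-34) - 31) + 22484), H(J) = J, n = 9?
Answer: 14*sqrt(20508730)/2035 ≈ 31.155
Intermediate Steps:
W(m, h) = 9
f(x, s) = 70 + s*x
b = 1338/2035 (b = 3*((-2050 + 6956)/((2*(-34) - 31) + 22484)) = 3*(4906/((-68 - 31) + 22484)) = 3*(4906/(-99 + 22484)) = 3*(4906/22385) = 3*(4906*(1/22385)) = 3*(446/2035) = 1338/2035 ≈ 0.65749)
sqrt(f(100, W(H(6), -12)) + b) = sqrt((70 + 9*100) + 1338/2035) = sqrt((70 + 900) + 1338/2035) = sqrt(970 + 1338/2035) = sqrt(1975288/2035) = 14*sqrt(20508730)/2035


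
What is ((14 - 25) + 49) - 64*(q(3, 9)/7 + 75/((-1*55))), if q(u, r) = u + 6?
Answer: 3310/77 ≈ 42.987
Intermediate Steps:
q(u, r) = 6 + u
((14 - 25) + 49) - 64*(q(3, 9)/7 + 75/((-1*55))) = ((14 - 25) + 49) - 64*((6 + 3)/7 + 75/((-1*55))) = (-11 + 49) - 64*(9*(1/7) + 75/(-55)) = 38 - 64*(9/7 + 75*(-1/55)) = 38 - 64*(9/7 - 15/11) = 38 - 64*(-6/77) = 38 + 384/77 = 3310/77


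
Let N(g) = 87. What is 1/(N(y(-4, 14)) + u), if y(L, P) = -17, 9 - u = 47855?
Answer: -1/47759 ≈ -2.0938e-5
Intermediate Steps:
u = -47846 (u = 9 - 1*47855 = 9 - 47855 = -47846)
1/(N(y(-4, 14)) + u) = 1/(87 - 47846) = 1/(-47759) = -1/47759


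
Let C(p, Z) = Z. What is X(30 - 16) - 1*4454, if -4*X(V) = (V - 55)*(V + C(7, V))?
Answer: -4167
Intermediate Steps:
X(V) = -V*(-55 + V)/2 (X(V) = -(V - 55)*(V + V)/4 = -(-55 + V)*2*V/4 = -V*(-55 + V)/2)
X(30 - 16) - 1*4454 = (30 - 16)*(55 - (30 - 16))/2 - 1*4454 = (1/2)*14*(55 - 1*14) - 4454 = (1/2)*14*(55 - 14) - 4454 = (1/2)*14*41 - 4454 = 287 - 4454 = -4167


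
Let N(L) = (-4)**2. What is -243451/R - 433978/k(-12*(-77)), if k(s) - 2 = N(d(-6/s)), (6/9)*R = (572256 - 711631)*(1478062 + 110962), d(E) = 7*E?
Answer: -24028300783059647/996615990000 ≈ -24110.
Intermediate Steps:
R = -332205330000 (R = 3*((572256 - 711631)*(1478062 + 110962))/2 = 3*(-139375*1589024)/2 = (3/2)*(-221470220000) = -332205330000)
N(L) = 16
k(s) = 18 (k(s) = 2 + 16 = 18)
-243451/R - 433978/k(-12*(-77)) = -243451/(-332205330000) - 433978/18 = -243451*(-1/332205330000) - 433978*1/18 = 243451/332205330000 - 216989/9 = -24028300783059647/996615990000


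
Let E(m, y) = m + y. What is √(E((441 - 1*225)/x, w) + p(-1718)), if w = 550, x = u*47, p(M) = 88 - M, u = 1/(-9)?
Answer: 2*√1278259/47 ≈ 48.111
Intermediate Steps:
u = -⅑ ≈ -0.11111
x = -47/9 (x = -⅑*47 = -47/9 ≈ -5.2222)
√(E((441 - 1*225)/x, w) + p(-1718)) = √(((441 - 1*225)/(-47/9) + 550) + (88 - 1*(-1718))) = √(((441 - 225)*(-9/47) + 550) + (88 + 1718)) = √((216*(-9/47) + 550) + 1806) = √((-1944/47 + 550) + 1806) = √(23906/47 + 1806) = √(108788/47) = 2*√1278259/47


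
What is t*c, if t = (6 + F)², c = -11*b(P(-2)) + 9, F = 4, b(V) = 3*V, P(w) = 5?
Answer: -15600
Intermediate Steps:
c = -156 (c = -33*5 + 9 = -11*15 + 9 = -165 + 9 = -156)
t = 100 (t = (6 + 4)² = 10² = 100)
t*c = 100*(-156) = -15600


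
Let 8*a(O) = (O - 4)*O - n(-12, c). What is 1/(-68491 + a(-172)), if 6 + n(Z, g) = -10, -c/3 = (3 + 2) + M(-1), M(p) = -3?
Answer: -1/64705 ≈ -1.5455e-5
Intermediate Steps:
c = -6 (c = -3*((3 + 2) - 3) = -3*(5 - 3) = -3*2 = -6)
n(Z, g) = -16 (n(Z, g) = -6 - 10 = -16)
a(O) = 2 + O*(-4 + O)/8 (a(O) = ((O - 4)*O - 1*(-16))/8 = ((-4 + O)*O + 16)/8 = (O*(-4 + O) + 16)/8 = (16 + O*(-4 + O))/8 = 2 + O*(-4 + O)/8)
1/(-68491 + a(-172)) = 1/(-68491 + (2 - 1/2*(-172) + (1/8)*(-172)**2)) = 1/(-68491 + (2 + 86 + (1/8)*29584)) = 1/(-68491 + (2 + 86 + 3698)) = 1/(-68491 + 3786) = 1/(-64705) = -1/64705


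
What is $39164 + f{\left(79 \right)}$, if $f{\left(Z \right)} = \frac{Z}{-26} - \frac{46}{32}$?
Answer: $\frac{8145181}{208} \approx 39160.0$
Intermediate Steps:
$f{\left(Z \right)} = - \frac{23}{16} - \frac{Z}{26}$ ($f{\left(Z \right)} = Z \left(- \frac{1}{26}\right) - \frac{23}{16} = - \frac{Z}{26} - \frac{23}{16} = - \frac{23}{16} - \frac{Z}{26}$)
$39164 + f{\left(79 \right)} = 39164 - \frac{931}{208} = \frac{8145181}{208}$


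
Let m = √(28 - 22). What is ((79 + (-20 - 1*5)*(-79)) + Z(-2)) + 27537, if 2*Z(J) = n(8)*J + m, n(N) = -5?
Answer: 29596 + √6/2 ≈ 29597.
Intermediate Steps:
m = √6 ≈ 2.4495
Z(J) = √6/2 - 5*J/2 (Z(J) = (-5*J + √6)/2 = (√6 - 5*J)/2 = √6/2 - 5*J/2)
((79 + (-20 - 1*5)*(-79)) + Z(-2)) + 27537 = ((79 + (-20 - 1*5)*(-79)) + (√6/2 - 5/2*(-2))) + 27537 = ((79 + (-20 - 5)*(-79)) + (√6/2 + 5)) + 27537 = ((79 - 25*(-79)) + (5 + √6/2)) + 27537 = ((79 + 1975) + (5 + √6/2)) + 27537 = (2054 + (5 + √6/2)) + 27537 = (2059 + √6/2) + 27537 = 29596 + √6/2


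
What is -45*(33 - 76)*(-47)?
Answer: -90945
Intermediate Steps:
-45*(33 - 76)*(-47) = -45*(-43)*(-47) = 1935*(-47) = -90945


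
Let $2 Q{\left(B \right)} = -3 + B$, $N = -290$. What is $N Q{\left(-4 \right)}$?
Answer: $1015$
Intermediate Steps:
$Q{\left(B \right)} = - \frac{3}{2} + \frac{B}{2}$ ($Q{\left(B \right)} = \frac{-3 + B}{2} = - \frac{3}{2} + \frac{B}{2}$)
$N Q{\left(-4 \right)} = - 290 \left(- \frac{3}{2} + \frac{1}{2} \left(-4\right)\right) = - 290 \left(- \frac{3}{2} - 2\right) = \left(-290\right) \left(- \frac{7}{2}\right) = 1015$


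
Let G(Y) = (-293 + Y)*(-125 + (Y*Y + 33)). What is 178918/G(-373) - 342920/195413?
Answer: -15894444608887/9047489214573 ≈ -1.7568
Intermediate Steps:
G(Y) = (-293 + Y)*(-92 + Y**2) (G(Y) = (-293 + Y)*(-125 + (Y**2 + 33)) = (-293 + Y)*(-125 + (33 + Y**2)) = (-293 + Y)*(-92 + Y**2))
178918/G(-373) - 342920/195413 = 178918/(26956 + (-373)**3 - 293*(-373)**2 - 92*(-373)) - 342920/195413 = 178918/(26956 - 51895117 - 293*139129 + 34316) - 342920*1/195413 = 178918/(26956 - 51895117 - 40764797 + 34316) - 342920/195413 = 178918/(-92598642) - 342920/195413 = 178918*(-1/92598642) - 342920/195413 = -89459/46299321 - 342920/195413 = -15894444608887/9047489214573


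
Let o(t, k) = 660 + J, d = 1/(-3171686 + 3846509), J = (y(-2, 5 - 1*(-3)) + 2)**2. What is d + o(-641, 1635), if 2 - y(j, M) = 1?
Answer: 451456588/674823 ≈ 669.00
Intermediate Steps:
y(j, M) = 1 (y(j, M) = 2 - 1*1 = 2 - 1 = 1)
J = 9 (J = (1 + 2)**2 = 3**2 = 9)
d = 1/674823 ≈ 1.4819e-6
o(t, k) = 669 (o(t, k) = 660 + 9 = 669)
d + o(-641, 1635) = 1/674823 + 669 = 451456588/674823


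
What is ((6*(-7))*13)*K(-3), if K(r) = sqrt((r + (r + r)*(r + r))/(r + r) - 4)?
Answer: -273*I*sqrt(38) ≈ -1682.9*I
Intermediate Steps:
K(r) = sqrt(-4 + (r + 4*r**2)/(2*r)) (K(r) = sqrt((r + (2*r)*(2*r))/((2*r)) - 4) = sqrt((r + 4*r**2)*(1/(2*r)) - 4) = sqrt((r + 4*r**2)/(2*r) - 4) = sqrt(-4 + (r + 4*r**2)/(2*r)))
((6*(-7))*13)*K(-3) = ((6*(-7))*13)*(sqrt(-14 + 8*(-3))/2) = (-42*13)*(sqrt(-14 - 24)/2) = -273*sqrt(-38) = -273*I*sqrt(38)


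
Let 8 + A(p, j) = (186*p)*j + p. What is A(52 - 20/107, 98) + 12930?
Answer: 102444230/107 ≈ 9.5742e+5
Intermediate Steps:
A(p, j) = -8 + p + 186*j*p (A(p, j) = -8 + ((186*p)*j + p) = -8 + (186*j*p + p) = -8 + (p + 186*j*p) = -8 + p + 186*j*p)
A(52 - 20/107, 98) + 12930 = (-8 + (52 - 20/107) + 186*98*(52 - 20/107)) + 12930 = (-8 + 5544/107 + 186*98*(5544/107)) + 12930 = (-8 + 5544/107 + 101056032/107) + 12930 = 101060720/107 + 12930 = 102444230/107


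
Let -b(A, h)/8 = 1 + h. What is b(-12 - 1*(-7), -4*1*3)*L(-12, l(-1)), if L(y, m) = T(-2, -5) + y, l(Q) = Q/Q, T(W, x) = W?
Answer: -1232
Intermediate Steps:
b(A, h) = -8 - 8*h (b(A, h) = -8*(1 + h) = -8 - 8*h)
l(Q) = 1
L(y, m) = -2 + y
b(-12 - 1*(-7), -4*1*3)*L(-12, l(-1)) = (-8 - 8*(-4*1)*3)*(-2 - 12) = (-8 - (-32)*3)*(-14) = (-8 - 8*(-12))*(-14) = (-8 + 96)*(-14) = 88*(-14) = -1232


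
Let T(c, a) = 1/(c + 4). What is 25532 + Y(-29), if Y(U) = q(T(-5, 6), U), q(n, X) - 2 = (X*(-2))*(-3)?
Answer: 25360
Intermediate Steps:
T(c, a) = 1/(4 + c)
q(n, X) = 2 + 6*X (q(n, X) = 2 + (X*(-2))*(-3) = 2 - 2*X*(-3) = 2 + 6*X)
Y(U) = 2 + 6*U
25532 + Y(-29) = 25532 + (2 + 6*(-29)) = 25532 + (2 - 174) = 25532 - 172 = 25360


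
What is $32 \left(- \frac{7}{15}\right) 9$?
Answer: $- \frac{672}{5} \approx -134.4$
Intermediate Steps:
$32 \left(- \frac{7}{15}\right) 9 = \left(- \frac{224}{15}\right) 9 = - \frac{672}{5}$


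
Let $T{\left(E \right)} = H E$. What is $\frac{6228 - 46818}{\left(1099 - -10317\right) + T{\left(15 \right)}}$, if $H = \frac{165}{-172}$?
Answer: $- \frac{6981480}{1961077} \approx -3.56$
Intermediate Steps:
$H = - \frac{165}{172}$ ($H = 165 \left(- \frac{1}{172}\right) = - \frac{165}{172} \approx -0.9593$)
$T{\left(E \right)} = - \frac{165 E}{172}$
$\frac{6228 - 46818}{\left(1099 - -10317\right) + T{\left(15 \right)}} = \frac{6228 - 46818}{\left(1099 - -10317\right) - \frac{2475}{172}} = - \frac{40590}{\left(1099 + 10317\right) - \frac{2475}{172}} = - \frac{40590}{11416 - \frac{2475}{172}} = - \frac{40590}{\frac{1961077}{172}} = \left(-40590\right) \frac{172}{1961077} = - \frac{6981480}{1961077}$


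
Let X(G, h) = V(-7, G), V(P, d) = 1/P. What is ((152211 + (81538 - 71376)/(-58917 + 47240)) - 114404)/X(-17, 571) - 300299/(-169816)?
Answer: -524767880754601/1982941432 ≈ -2.6464e+5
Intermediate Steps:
X(G, h) = -1/7 (X(G, h) = 1/(-7) = -1/7)
((152211 + (81538 - 71376)/(-58917 + 47240)) - 114404)/X(-17, 571) - 300299/(-169816) = ((152211 + (81538 - 71376)/(-58917 + 47240)) - 114404)/(-1/7) - 300299/(-169816) = ((152211 + 10162/(-11677)) - 114404)*(-7) - 300299*(-1/169816) = ((152211 + 10162*(-1/11677)) - 114404)*(-7) + 300299/169816 = ((152211 - 10162/11677) - 114404)*(-7) + 300299/169816 = (1777357685/11677 - 114404)*(-7) + 300299/169816 = (441462177/11677)*(-7) + 300299/169816 = -3090235239/11677 + 300299/169816 = -524767880754601/1982941432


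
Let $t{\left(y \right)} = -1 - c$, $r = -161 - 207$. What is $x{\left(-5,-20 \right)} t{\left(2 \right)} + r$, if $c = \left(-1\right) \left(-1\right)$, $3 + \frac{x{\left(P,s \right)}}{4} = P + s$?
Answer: $-144$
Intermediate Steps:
$x{\left(P,s \right)} = -12 + 4 P + 4 s$ ($x{\left(P,s \right)} = -12 + 4 \left(P + s\right) = -12 + \left(4 P + 4 s\right) = -12 + 4 P + 4 s$)
$r = -368$
$c = 1$
$t{\left(y \right)} = -2$ ($t{\left(y \right)} = -1 - 1 = -2$)
$x{\left(-5,-20 \right)} t{\left(2 \right)} + r = \left(-12 + 4 \left(-5\right) + 4 \left(-20\right)\right) \left(-2\right) - 368 = \left(-12 - 20 - 80\right) \left(-2\right) - 368 = \left(-112\right) \left(-2\right) - 368 = 224 - 368 = -144$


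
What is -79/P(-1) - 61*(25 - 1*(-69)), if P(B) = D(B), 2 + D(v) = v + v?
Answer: -22857/4 ≈ -5714.3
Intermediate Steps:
D(v) = -2 + 2*v (D(v) = -2 + (v + v) = -2 + 2*v)
P(B) = -2 + 2*B
-79/P(-1) - 61*(25 - 1*(-69)) = -79/(-2 + 2*(-1)) - 61*(25 - 1*(-69)) = -79/(-2 - 2) - 61*(25 + 69) = -79/(-4) - 61*94 = -79*(-1/4) - 5734 = 79/4 - 5734 = -22857/4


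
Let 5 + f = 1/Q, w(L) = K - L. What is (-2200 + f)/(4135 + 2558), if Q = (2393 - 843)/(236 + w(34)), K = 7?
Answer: -3417541/10374150 ≈ -0.32943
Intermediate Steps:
w(L) = 7 - L
Q = 1550/209 (Q = (2393 - 843)/(236 + (7 - 1*34)) = 1550/(236 + (7 - 34)) = 1550/(236 - 27) = 1550/209 ≈ 7.4163)
f = -7541/1550 (f = -5 + 1/(1550/209) = -5 + 209/1550 = -7541/1550 ≈ -4.8652)
(-2200 + f)/(4135 + 2558) = (-2200 - 7541/1550)/(4135 + 2558) = -3417541/1550/6693 = -3417541/1550*1/6693 = -3417541/10374150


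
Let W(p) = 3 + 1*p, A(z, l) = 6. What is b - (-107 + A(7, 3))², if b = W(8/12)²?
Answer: -91688/9 ≈ -10188.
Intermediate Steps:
W(p) = 3 + p
b = 121/9 (b = (3 + 8/12)² = (3 + 8*(1/12))² = (3 + ⅔)² = (11/3)² = 121/9 ≈ 13.444)
b - (-107 + A(7, 3))² = 121/9 - (-107 + 6)² = 121/9 - 1*(-101)² = 121/9 - 1*10201 = 121/9 - 10201 = -91688/9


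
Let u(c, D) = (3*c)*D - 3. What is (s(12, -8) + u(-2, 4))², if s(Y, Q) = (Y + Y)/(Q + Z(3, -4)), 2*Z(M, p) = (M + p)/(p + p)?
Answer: 14538969/16129 ≈ 901.42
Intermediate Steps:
u(c, D) = -3 + 3*D*c (u(c, D) = 3*D*c - 3 = -3 + 3*D*c)
Z(M, p) = (M + p)/(4*p) (Z(M, p) = ((M + p)/(p + p))/2 = ((M + p)/((2*p)))/2 = ((M + p)*(1/(2*p)))/2 = ((M + p)/(2*p))/2 = (M + p)/(4*p))
s(Y, Q) = 2*Y/(1/16 + Q) (s(Y, Q) = (Y + Y)/(Q + (¼)*(3 - 4)/(-4)) = (2*Y)/(Q + (¼)*(-¼)*(-1)) = (2*Y)/(Q + 1/16) = (2*Y)/(1/16 + Q) = 2*Y/(1/16 + Q))
(s(12, -8) + u(-2, 4))² = (32*12/(1 + 16*(-8)) + (-3 + 3*4*(-2)))² = (32*12/(1 - 128) + (-3 - 24))² = (32*12/(-127) - 27)² = (32*12*(-1/127) - 27)² = (-384/127 - 27)² = (-3813/127)² = 14538969/16129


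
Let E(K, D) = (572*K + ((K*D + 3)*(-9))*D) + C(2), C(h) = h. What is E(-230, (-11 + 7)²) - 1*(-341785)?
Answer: 739715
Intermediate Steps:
E(K, D) = 2 + 572*K + D*(-27 - 9*D*K) (E(K, D) = (572*K + ((K*D + 3)*(-9))*D) + 2 = (572*K + ((D*K + 3)*(-9))*D) + 2 = (572*K + ((3 + D*K)*(-9))*D) + 2 = (572*K + (-27 - 9*D*K)*D) + 2 = (572*K + D*(-27 - 9*D*K)) + 2 = 2 + 572*K + D*(-27 - 9*D*K))
E(-230, (-11 + 7)²) - 1*(-341785) = (2 - 27*(-11 + 7)² + 572*(-230) - 9*(-230)*((-11 + 7)²)²) - 1*(-341785) = (2 - 27*(-4)² - 131560 - 9*(-230)*((-4)²)²) + 341785 = (2 - 27*16 - 131560 - 9*(-230)*16²) + 341785 = (2 - 432 - 131560 - 9*(-230)*256) + 341785 = (2 - 432 - 131560 + 529920) + 341785 = 397930 + 341785 = 739715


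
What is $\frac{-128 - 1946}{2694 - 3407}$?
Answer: $\frac{2074}{713} \approx 2.9088$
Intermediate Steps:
$\frac{-128 - 1946}{2694 - 3407} = - \frac{2074}{-713} = \left(-2074\right) \left(- \frac{1}{713}\right) = \frac{2074}{713}$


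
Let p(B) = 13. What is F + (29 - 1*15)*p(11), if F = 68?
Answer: 250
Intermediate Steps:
F + (29 - 1*15)*p(11) = 68 + (29 - 1*15)*13 = 68 + (29 - 15)*13 = 68 + 14*13 = 68 + 182 = 250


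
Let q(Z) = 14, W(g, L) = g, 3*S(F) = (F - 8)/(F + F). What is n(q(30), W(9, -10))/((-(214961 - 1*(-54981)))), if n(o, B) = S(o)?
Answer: -1/3779188 ≈ -2.6461e-7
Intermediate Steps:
S(F) = (-8 + F)/(6*F) (S(F) = ((F - 8)/(F + F))/3 = ((-8 + F)/((2*F)))/3 = ((-8 + F)*(1/(2*F)))/3 = ((-8 + F)/(2*F))/3 = (-8 + F)/(6*F))
n(o, B) = (-8 + o)/(6*o)
n(q(30), W(9, -10))/((-(214961 - 1*(-54981)))) = ((⅙)*(-8 + 14)/14)/((-(214961 - 1*(-54981)))) = ((⅙)*(1/14)*6)/((-(214961 + 54981))) = 1/(14*((-1*269942))) = (1/14)/(-269942) = (1/14)*(-1/269942) = -1/3779188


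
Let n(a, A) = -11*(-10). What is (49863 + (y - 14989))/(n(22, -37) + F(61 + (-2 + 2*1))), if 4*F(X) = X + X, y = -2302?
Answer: 65144/281 ≈ 231.83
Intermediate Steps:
n(a, A) = 110
F(X) = X/2 (F(X) = (X + X)/4 = (2*X)/4 = X/2)
(49863 + (y - 14989))/(n(22, -37) + F(61 + (-2 + 2*1))) = (49863 + (-2302 - 14989))/(110 + (61 + (-2 + 2*1))/2) = (49863 - 17291)/(110 + (61 + (-2 + 2))/2) = 32572/(110 + (61 + 0)/2) = 32572/(110 + (1/2)*61) = 32572/(110 + 61/2) = 32572/(281/2) = 32572*(2/281) = 65144/281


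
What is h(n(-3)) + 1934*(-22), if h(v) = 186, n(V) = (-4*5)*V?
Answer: -42362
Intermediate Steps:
n(V) = -20*V
h(n(-3)) + 1934*(-22) = 186 + 1934*(-22) = 186 - 42548 = -42362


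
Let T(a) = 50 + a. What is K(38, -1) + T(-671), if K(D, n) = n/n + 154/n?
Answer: -774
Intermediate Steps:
K(D, n) = 1 + 154/n
K(38, -1) + T(-671) = (154 - 1)/(-1) + (50 - 671) = -1*153 - 621 = -153 - 621 = -774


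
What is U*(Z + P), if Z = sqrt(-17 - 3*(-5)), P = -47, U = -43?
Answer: 2021 - 43*I*sqrt(2) ≈ 2021.0 - 60.811*I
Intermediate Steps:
Z = I*sqrt(2) (Z = sqrt(-17 + 15) = sqrt(-2) = I*sqrt(2) ≈ 1.4142*I)
U*(Z + P) = -43*(I*sqrt(2) - 47) = -43*(-47 + I*sqrt(2)) = 2021 - 43*I*sqrt(2)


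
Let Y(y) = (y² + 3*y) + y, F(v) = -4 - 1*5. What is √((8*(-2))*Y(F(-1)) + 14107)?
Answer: √13387 ≈ 115.70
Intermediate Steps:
F(v) = -9 (F(v) = -4 - 5 = -9)
Y(y) = y² + 4*y
√((8*(-2))*Y(F(-1)) + 14107) = √((8*(-2))*(-9*(4 - 9)) + 14107) = √(-(-144)*(-5) + 14107) = √(-16*45 + 14107) = √(-720 + 14107) = √13387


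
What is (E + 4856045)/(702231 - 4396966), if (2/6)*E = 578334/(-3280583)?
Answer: -15930656939233/12120884830505 ≈ -1.3143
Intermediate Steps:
E = -1735002/3280583 (E = 3*(578334/(-3280583)) = 3*(578334*(-1/3280583)) = 3*(-578334/3280583) = -1735002/3280583 ≈ -0.52887)
(E + 4856045)/(702231 - 4396966) = (-1735002/3280583 + 4856045)/(702231 - 4396966) = (15930656939233/3280583)/(-3694735) = (15930656939233/3280583)*(-1/3694735) = -15930656939233/12120884830505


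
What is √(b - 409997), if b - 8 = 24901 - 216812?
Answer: 10*I*√6019 ≈ 775.82*I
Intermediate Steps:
b = -191903 (b = 8 + (24901 - 216812) = 8 - 191911 = -191903)
√(b - 409997) = √(-191903 - 409997) = √(-601900) = 10*I*√6019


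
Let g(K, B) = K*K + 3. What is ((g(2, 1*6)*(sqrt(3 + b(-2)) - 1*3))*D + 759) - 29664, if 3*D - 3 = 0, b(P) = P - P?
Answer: -28926 + 7*sqrt(3) ≈ -28914.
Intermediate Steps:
b(P) = 0
D = 1 (D = 1 + (1/3)*0 = 1 + 0 = 1)
g(K, B) = 3 + K**2 (g(K, B) = K**2 + 3 = 3 + K**2)
((g(2, 1*6)*(sqrt(3 + b(-2)) - 1*3))*D + 759) - 29664 = (((3 + 2**2)*(sqrt(3 + 0) - 1*3))*1 + 759) - 29664 = (((3 + 4)*(sqrt(3) - 3))*1 + 759) - 29664 = ((7*(-3 + sqrt(3)))*1 + 759) - 29664 = ((-21 + 7*sqrt(3))*1 + 759) - 29664 = ((-21 + 7*sqrt(3)) + 759) - 29664 = (738 + 7*sqrt(3)) - 29664 = -28926 + 7*sqrt(3)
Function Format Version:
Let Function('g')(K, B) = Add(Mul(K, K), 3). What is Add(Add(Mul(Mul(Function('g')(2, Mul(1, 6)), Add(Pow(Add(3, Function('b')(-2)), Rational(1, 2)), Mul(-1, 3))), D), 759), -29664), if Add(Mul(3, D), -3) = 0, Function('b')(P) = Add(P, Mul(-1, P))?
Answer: Add(-28926, Mul(7, Pow(3, Rational(1, 2)))) ≈ -28914.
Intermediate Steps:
Function('b')(P) = 0
D = 1 (D = Add(1, Mul(Rational(1, 3), 0)) = Add(1, 0) = 1)
Function('g')(K, B) = Add(3, Pow(K, 2)) (Function('g')(K, B) = Add(Pow(K, 2), 3) = Add(3, Pow(K, 2)))
Add(Add(Mul(Mul(Function('g')(2, Mul(1, 6)), Add(Pow(Add(3, Function('b')(-2)), Rational(1, 2)), Mul(-1, 3))), D), 759), -29664) = Add(Add(Mul(Mul(Add(3, Pow(2, 2)), Add(Pow(Add(3, 0), Rational(1, 2)), Mul(-1, 3))), 1), 759), -29664) = Add(Add(Mul(Mul(Add(3, 4), Add(Pow(3, Rational(1, 2)), -3)), 1), 759), -29664) = Add(Add(Mul(Mul(7, Add(-3, Pow(3, Rational(1, 2)))), 1), 759), -29664) = Add(Add(Mul(Add(-21, Mul(7, Pow(3, Rational(1, 2)))), 1), 759), -29664) = Add(Add(Add(-21, Mul(7, Pow(3, Rational(1, 2)))), 759), -29664) = Add(Add(738, Mul(7, Pow(3, Rational(1, 2)))), -29664) = Add(-28926, Mul(7, Pow(3, Rational(1, 2))))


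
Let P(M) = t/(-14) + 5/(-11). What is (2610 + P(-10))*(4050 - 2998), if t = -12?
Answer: 211453052/77 ≈ 2.7461e+6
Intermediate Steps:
P(M) = 31/77 (P(M) = -12/(-14) + 5/(-11) = -12*(-1/14) + 5*(-1/11) = 6/7 - 5/11 = 31/77)
(2610 + P(-10))*(4050 - 2998) = (2610 + 31/77)*(4050 - 2998) = (201001/77)*1052 = 211453052/77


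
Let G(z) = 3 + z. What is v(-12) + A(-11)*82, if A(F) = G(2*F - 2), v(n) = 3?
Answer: -1719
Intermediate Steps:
A(F) = 1 + 2*F (A(F) = 3 + (2*F - 2) = 3 + (-2 + 2*F) = 1 + 2*F)
v(-12) + A(-11)*82 = 3 + (1 + 2*(-11))*82 = 3 + (1 - 22)*82 = 3 - 21*82 = 3 - 1722 = -1719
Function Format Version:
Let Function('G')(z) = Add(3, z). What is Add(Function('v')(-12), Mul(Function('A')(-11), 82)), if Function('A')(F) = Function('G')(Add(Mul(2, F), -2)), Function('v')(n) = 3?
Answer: -1719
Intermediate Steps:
Function('A')(F) = Add(1, Mul(2, F)) (Function('A')(F) = Add(3, Add(Mul(2, F), -2)) = Add(3, Add(-2, Mul(2, F))) = Add(1, Mul(2, F)))
Add(Function('v')(-12), Mul(Function('A')(-11), 82)) = Add(3, Mul(Add(1, Mul(2, -11)), 82)) = Add(3, Mul(Add(1, -22), 82)) = Add(3, Mul(-21, 82)) = Add(3, -1722) = -1719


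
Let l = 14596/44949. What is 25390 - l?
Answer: 1141240514/44949 ≈ 25390.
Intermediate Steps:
l = 14596/44949 (l = 14596*(1/44949) = 14596/44949 ≈ 0.32472)
25390 - l = 25390 - 1*14596/44949 = 25390 - 14596/44949 = 1141240514/44949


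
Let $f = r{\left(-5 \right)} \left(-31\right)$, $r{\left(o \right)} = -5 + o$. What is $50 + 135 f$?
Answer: $41900$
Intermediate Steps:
$f = 310$ ($f = \left(-5 - 5\right) \left(-31\right) = \left(-10\right) \left(-31\right) = 310$)
$50 + 135 f = 50 + 135 \cdot 310 = 50 + 41850 = 41900$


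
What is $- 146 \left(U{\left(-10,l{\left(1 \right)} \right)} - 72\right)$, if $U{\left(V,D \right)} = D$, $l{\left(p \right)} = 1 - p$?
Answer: $10512$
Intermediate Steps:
$- 146 \left(U{\left(-10,l{\left(1 \right)} \right)} - 72\right) = - 146 \left(\left(1 - 1\right) - 72\right) = - 146 \left(0 - 72\right) = \left(-146\right) \left(-72\right) = 10512$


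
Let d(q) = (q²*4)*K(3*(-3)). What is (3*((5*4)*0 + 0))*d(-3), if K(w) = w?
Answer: 0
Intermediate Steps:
d(q) = -36*q² (d(q) = (q²*4)*(3*(-3)) = (4*q²)*(-9) = -36*q²)
(3*((5*4)*0 + 0))*d(-3) = (3*((5*4)*0 + 0))*(-36*(-3)²) = (3*(20*0 + 0))*(-36*9) = (3*(0 + 0))*(-324) = (3*0)*(-324) = 0*(-324) = 0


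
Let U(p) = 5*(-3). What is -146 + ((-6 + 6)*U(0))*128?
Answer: -146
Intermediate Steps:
U(p) = -15
-146 + ((-6 + 6)*U(0))*128 = -146 + ((-6 + 6)*(-15))*128 = -146 + (0*(-15))*128 = -146 + 0*128 = -146 + 0 = -146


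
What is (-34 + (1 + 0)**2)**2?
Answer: 1089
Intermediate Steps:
(-34 + (1 + 0)**2)**2 = (-34 + 1**2)**2 = (-34 + 1)**2 = (-33)**2 = 1089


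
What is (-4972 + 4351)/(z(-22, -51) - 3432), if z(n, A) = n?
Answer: 621/3454 ≈ 0.17979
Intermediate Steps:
(-4972 + 4351)/(z(-22, -51) - 3432) = (-4972 + 4351)/(-22 - 3432) = -621/(-3454) = -621*(-1/3454) = 621/3454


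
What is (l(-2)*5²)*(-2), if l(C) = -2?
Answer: 100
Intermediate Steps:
(l(-2)*5²)*(-2) = -2*5²*(-2) = -2*25*(-2) = -50*(-2) = 100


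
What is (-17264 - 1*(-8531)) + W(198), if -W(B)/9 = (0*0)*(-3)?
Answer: -8733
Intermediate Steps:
W(B) = 0 (W(B) = -9*0*0*(-3) = -0*(-3) = -9*0 = 0)
(-17264 - 1*(-8531)) + W(198) = (-17264 - 1*(-8531)) + 0 = (-17264 + 8531) + 0 = -8733 + 0 = -8733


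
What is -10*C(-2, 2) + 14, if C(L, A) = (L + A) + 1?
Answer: 4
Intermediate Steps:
C(L, A) = 1 + A + L (C(L, A) = (A + L) + 1 = 1 + A + L)
-10*C(-2, 2) + 14 = -10*(1 + 2 - 2) + 14 = -10*1 + 14 = -10 + 14 = 4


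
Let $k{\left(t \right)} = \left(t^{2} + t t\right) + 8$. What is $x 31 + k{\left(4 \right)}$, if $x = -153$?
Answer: $-4703$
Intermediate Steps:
$k{\left(t \right)} = 8 + 2 t^{2}$ ($k{\left(t \right)} = \left(t^{2} + t^{2}\right) + 8 = 2 t^{2} + 8 = 8 + 2 t^{2}$)
$x 31 + k{\left(4 \right)} = \left(-153\right) 31 + \left(8 + 2 \cdot 4^{2}\right) = -4743 + \left(8 + 2 \cdot 16\right) = -4743 + \left(8 + 32\right) = -4743 + 40 = -4703$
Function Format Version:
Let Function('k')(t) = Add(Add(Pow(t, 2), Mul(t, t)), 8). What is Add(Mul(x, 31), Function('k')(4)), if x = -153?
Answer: -4703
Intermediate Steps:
Function('k')(t) = Add(8, Mul(2, Pow(t, 2))) (Function('k')(t) = Add(Add(Pow(t, 2), Pow(t, 2)), 8) = Add(Mul(2, Pow(t, 2)), 8) = Add(8, Mul(2, Pow(t, 2))))
Add(Mul(x, 31), Function('k')(4)) = Add(Mul(-153, 31), Add(8, Mul(2, Pow(4, 2)))) = Add(-4743, Add(8, Mul(2, 16))) = Add(-4743, Add(8, 32)) = Add(-4743, 40) = -4703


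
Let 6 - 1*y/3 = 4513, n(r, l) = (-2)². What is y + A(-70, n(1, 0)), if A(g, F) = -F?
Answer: -13525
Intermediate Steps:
n(r, l) = 4
y = -13521 (y = 18 - 3*4513 = 18 - 13539 = -13521)
y + A(-70, n(1, 0)) = -13521 - 1*4 = -13521 - 4 = -13525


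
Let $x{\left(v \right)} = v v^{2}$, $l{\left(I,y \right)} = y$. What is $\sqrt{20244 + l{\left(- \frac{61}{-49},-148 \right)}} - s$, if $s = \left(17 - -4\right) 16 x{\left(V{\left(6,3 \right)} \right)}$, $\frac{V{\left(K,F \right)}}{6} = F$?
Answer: $-1959552 + 8 \sqrt{314} \approx -1.9594 \cdot 10^{6}$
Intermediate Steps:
$V{\left(K,F \right)} = 6 F$
$x{\left(v \right)} = v^{3}$
$s = 1959552$ ($s = \left(17 - -4\right) 16 \left(6 \cdot 3\right)^{3} = \left(17 + 4\right) 16 \cdot 18^{3} = 21 \cdot 16 \cdot 5832 = 336 \cdot 5832 = 1959552$)
$\sqrt{20244 + l{\left(- \frac{61}{-49},-148 \right)}} - s = \sqrt{20244 - 148} - 1959552 = \sqrt{20096} - 1959552 = 8 \sqrt{314} - 1959552 = -1959552 + 8 \sqrt{314}$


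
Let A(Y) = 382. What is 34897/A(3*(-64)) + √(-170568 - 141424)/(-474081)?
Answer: 34897/382 - 2*I*√77998/474081 ≈ 91.353 - 0.0011782*I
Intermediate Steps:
34897/A(3*(-64)) + √(-170568 - 141424)/(-474081) = 34897/382 + √(-170568 - 141424)/(-474081) = 34897*(1/382) + √(-311992)*(-1/474081) = 34897/382 + (2*I*√77998)*(-1/474081) = 34897/382 - 2*I*√77998/474081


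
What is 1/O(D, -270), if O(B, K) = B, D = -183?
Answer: -1/183 ≈ -0.0054645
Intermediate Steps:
1/O(D, -270) = 1/(-183) = -1/183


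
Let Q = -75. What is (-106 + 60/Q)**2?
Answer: 285156/25 ≈ 11406.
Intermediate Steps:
(-106 + 60/Q)**2 = (-106 + 60/(-75))**2 = (-106 + 60*(-1/75))**2 = (-106 - 4/5)**2 = (-534/5)**2 = 285156/25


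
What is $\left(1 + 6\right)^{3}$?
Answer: $343$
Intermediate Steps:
$\left(1 + 6\right)^{3} = 7^{3} = 343$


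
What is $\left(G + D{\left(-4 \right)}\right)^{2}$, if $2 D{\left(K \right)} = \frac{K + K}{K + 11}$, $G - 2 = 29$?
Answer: $\frac{45369}{49} \approx 925.9$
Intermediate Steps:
$G = 31$ ($G = 2 + 29 = 31$)
$D{\left(K \right)} = \frac{K}{11 + K}$ ($D{\left(K \right)} = \frac{\left(K + K\right) \frac{1}{K + 11}}{2} = \frac{2 K \frac{1}{11 + K}}{2} = \frac{K}{11 + K}$)
$\left(G + D{\left(-4 \right)}\right)^{2} = \left(31 - \frac{4}{11 - 4}\right)^{2} = \left(31 - \frac{4}{7}\right)^{2} = \left(\frac{213}{7}\right)^{2} = \frac{45369}{49}$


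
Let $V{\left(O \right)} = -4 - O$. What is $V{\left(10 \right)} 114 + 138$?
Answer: $-1458$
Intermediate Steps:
$V{\left(10 \right)} 114 + 138 = \left(-4 - 10\right) 114 + 138 = \left(-14\right) 114 + 138 = -1596 + 138 = -1458$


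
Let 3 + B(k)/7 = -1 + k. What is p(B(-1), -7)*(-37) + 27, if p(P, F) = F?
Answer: 286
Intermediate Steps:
B(k) = -28 + 7*k (B(k) = -21 + 7*(-1 + k) = -21 + (-7 + 7*k) = -28 + 7*k)
p(B(-1), -7)*(-37) + 27 = -7*(-37) + 27 = 259 + 27 = 286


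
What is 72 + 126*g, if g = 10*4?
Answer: 5112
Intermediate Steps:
g = 40
72 + 126*g = 72 + 126*40 = 72 + 5040 = 5112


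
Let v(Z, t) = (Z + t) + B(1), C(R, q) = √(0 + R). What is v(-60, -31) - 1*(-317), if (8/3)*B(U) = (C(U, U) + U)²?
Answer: 455/2 ≈ 227.50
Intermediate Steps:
C(R, q) = √R
B(U) = 3*(U + √U)²/8 (B(U) = 3*(√U + U)²/8 = 3*(U + √U)²/8)
v(Z, t) = 3/2 + Z + t (v(Z, t) = (Z + t) + 3*(1 + √1)²/8 = (Z + t) + 3*(1 + 1)²/8 = (Z + t) + (3/8)*2² = (Z + t) + (3/8)*4 = (Z + t) + 3/2 = 3/2 + Z + t)
v(-60, -31) - 1*(-317) = (3/2 - 60 - 31) - 1*(-317) = -179/2 + 317 = 455/2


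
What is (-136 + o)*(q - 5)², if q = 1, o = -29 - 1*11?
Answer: -2816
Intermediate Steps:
o = -40 (o = -29 - 11 = -40)
(-136 + o)*(q - 5)² = (-136 - 40)*(1 - 5)² = -176*(-4)² = -176*16 = -2816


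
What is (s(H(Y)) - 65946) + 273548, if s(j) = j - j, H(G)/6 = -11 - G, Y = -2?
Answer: 207602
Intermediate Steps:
H(G) = -66 - 6*G (H(G) = 6*(-11 - G) = -66 - 6*G)
s(j) = 0
(s(H(Y)) - 65946) + 273548 = (0 - 65946) + 273548 = -65946 + 273548 = 207602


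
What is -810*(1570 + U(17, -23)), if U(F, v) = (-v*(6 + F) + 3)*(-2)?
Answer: -409860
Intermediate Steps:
U(F, v) = -6 + 2*v*(6 + F) (U(F, v) = (-v*(6 + F) + 3)*(-2) = (3 - v*(6 + F))*(-2) = -6 + 2*v*(6 + F))
-810*(1570 + U(17, -23)) = -810*(1570 + (-6 + 12*(-23) + 2*17*(-23))) = -810*(1570 + (-6 - 276 - 782)) = -810*(1570 - 1064) = -810*506 = -409860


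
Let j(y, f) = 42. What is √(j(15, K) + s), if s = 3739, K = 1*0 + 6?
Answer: √3781 ≈ 61.490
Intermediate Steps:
K = 6 (K = 0 + 6 = 6)
√(j(15, K) + s) = √(42 + 3739) = √3781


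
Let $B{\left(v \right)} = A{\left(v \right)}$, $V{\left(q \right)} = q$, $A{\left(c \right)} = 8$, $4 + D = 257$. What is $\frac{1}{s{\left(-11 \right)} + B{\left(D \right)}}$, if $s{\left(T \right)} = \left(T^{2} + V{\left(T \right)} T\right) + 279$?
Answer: $\frac{1}{529} \approx 0.0018904$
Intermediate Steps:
$D = 253$ ($D = -4 + 257 = 253$)
$s{\left(T \right)} = 279 + 2 T^{2}$ ($s{\left(T \right)} = \left(T^{2} + T T\right) + 279 = \left(T^{2} + T^{2}\right) + 279 = 2 T^{2} + 279 = 279 + 2 T^{2}$)
$B{\left(v \right)} = 8$
$\frac{1}{s{\left(-11 \right)} + B{\left(D \right)}} = \frac{1}{\left(279 + 2 \left(-11\right)^{2}\right) + 8} = \frac{1}{\left(279 + 2 \cdot 121\right) + 8} = \frac{1}{\left(279 + 242\right) + 8} = \frac{1}{521 + 8} = \frac{1}{529}$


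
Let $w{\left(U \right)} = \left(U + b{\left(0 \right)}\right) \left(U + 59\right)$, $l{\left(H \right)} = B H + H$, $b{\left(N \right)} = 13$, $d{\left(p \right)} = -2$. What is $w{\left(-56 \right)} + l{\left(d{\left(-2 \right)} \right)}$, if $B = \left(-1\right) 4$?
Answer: $-123$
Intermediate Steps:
$B = -4$
$l{\left(H \right)} = - 3 H$ ($l{\left(H \right)} = - 4 H + H = - 3 H$)
$w{\left(U \right)} = \left(13 + U\right) \left(59 + U\right)$ ($w{\left(U \right)} = \left(U + 13\right) \left(U + 59\right) = \left(13 + U\right) \left(59 + U\right)$)
$w{\left(-56 \right)} + l{\left(d{\left(-2 \right)} \right)} = \left(767 + \left(-56\right)^{2} + 72 \left(-56\right)\right) - -6 = \left(767 + 3136 - 4032\right) + 6 = -129 + 6 = -123$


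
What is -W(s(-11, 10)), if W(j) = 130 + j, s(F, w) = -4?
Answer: -126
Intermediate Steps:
-W(s(-11, 10)) = -(130 - 4) = -1*126 = -126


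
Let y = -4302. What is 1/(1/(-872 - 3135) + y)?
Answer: -4007/17238115 ≈ -0.00023245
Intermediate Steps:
1/(1/(-872 - 3135) + y) = 1/(1/(-872 - 3135) - 4302) = 1/(1/(-4007) - 4302) = 1/(-1/4007 - 4302) = 1/(-17238115/4007) = -4007/17238115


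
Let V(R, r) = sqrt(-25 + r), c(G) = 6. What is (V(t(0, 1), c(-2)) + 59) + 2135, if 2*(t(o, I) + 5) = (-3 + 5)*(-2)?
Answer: 2194 + I*sqrt(19) ≈ 2194.0 + 4.3589*I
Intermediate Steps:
t(o, I) = -7 (t(o, I) = -5 + ((-3 + 5)*(-2))/2 = -5 + (2*(-2))/2 = -5 + (1/2)*(-4) = -5 - 2 = -7)
(V(t(0, 1), c(-2)) + 59) + 2135 = (sqrt(-25 + 6) + 59) + 2135 = (sqrt(-19) + 59) + 2135 = (I*sqrt(19) + 59) + 2135 = (59 + I*sqrt(19)) + 2135 = 2194 + I*sqrt(19)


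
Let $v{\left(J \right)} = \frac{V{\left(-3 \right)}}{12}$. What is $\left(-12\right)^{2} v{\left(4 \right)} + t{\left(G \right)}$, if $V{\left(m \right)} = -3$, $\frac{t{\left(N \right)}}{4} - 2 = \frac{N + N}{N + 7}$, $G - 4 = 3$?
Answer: $-24$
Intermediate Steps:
$G = 7$ ($G = 4 + 3 = 7$)
$t{\left(N \right)} = 8 + \frac{8 N}{7 + N}$ ($t{\left(N \right)} = 8 + 4 \frac{N + N}{N + 7} = 8 + 4 \frac{2 N}{7 + N} = 8 + \frac{8 N}{7 + N}$)
$v{\left(J \right)} = - \frac{1}{4}$ ($v{\left(J \right)} = - \frac{3}{12} = \left(-3\right) \frac{1}{12} = - \frac{1}{4}$)
$\left(-12\right)^{2} v{\left(4 \right)} + t{\left(G \right)} = \left(-12\right)^{2} \left(- \frac{1}{4}\right) + \frac{8 \left(7 + 2 \cdot 7\right)}{7 + 7} = 144 \left(- \frac{1}{4}\right) + \frac{8 \left(7 + 14\right)}{14} = -36 + 8 \cdot \frac{1}{14} \cdot 21 = -36 + 12 = -24$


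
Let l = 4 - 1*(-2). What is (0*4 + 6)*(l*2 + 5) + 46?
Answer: 148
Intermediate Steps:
l = 6 (l = 4 + 2 = 6)
(0*4 + 6)*(l*2 + 5) + 46 = (0*4 + 6)*(6*2 + 5) + 46 = (0 + 6)*(12 + 5) + 46 = 6*17 + 46 = 102 + 46 = 148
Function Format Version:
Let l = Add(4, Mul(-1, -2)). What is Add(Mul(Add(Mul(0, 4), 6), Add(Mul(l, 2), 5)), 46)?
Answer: 148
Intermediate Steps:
l = 6 (l = Add(4, 2) = 6)
Add(Mul(Add(Mul(0, 4), 6), Add(Mul(l, 2), 5)), 46) = Add(Mul(Add(Mul(0, 4), 6), Add(Mul(6, 2), 5)), 46) = Add(Mul(Add(0, 6), Add(12, 5)), 46) = Add(Mul(6, 17), 46) = Add(102, 46) = 148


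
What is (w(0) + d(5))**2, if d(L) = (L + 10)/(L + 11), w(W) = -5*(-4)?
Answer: 112225/256 ≈ 438.38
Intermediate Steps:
w(W) = 20
d(L) = (10 + L)/(11 + L)
(w(0) + d(5))**2 = (20 + (10 + 5)/(11 + 5))**2 = (20 + 15/16)**2 = (335/16)**2 = 112225/256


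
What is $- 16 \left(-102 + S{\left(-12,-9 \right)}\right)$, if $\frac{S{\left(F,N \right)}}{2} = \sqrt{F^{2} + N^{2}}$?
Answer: $1152$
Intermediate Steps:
$S{\left(F,N \right)} = 2 \sqrt{F^{2} + N^{2}}$
$- 16 \left(-102 + S{\left(-12,-9 \right)}\right) = - 16 \left(-102 + 2 \sqrt{\left(-12\right)^{2} + \left(-9\right)^{2}}\right) = - 16 \left(-102 + 2 \sqrt{144 + 81}\right) = - 16 \left(-102 + 2 \sqrt{225}\right) = - 16 \left(-102 + 2 \cdot 15\right) = - 16 \left(-102 + 30\right) = \left(-16\right) \left(-72\right) = 1152$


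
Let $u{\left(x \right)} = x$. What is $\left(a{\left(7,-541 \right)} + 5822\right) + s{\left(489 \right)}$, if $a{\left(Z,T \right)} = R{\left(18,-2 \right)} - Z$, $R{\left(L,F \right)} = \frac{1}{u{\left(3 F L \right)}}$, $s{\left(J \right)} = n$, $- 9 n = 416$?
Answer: $\frac{623027}{108} \approx 5768.8$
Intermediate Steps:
$n = - \frac{416}{9}$ ($n = \left(- \frac{1}{9}\right) 416 = - \frac{416}{9} \approx -46.222$)
$s{\left(J \right)} = - \frac{416}{9}$
$R{\left(L,F \right)} = \frac{1}{3 F L}$
$a{\left(Z,T \right)} = - \frac{1}{108} - Z$ ($a{\left(Z,T \right)} = \frac{1}{3 \left(-2\right) 18} - Z = \frac{1}{3} \left(- \frac{1}{2}\right) \frac{1}{18} - Z = - \frac{1}{108} - Z$)
$\left(a{\left(7,-541 \right)} + 5822\right) + s{\left(489 \right)} = \left(\left(- \frac{1}{108} - 7\right) + 5822\right) - \frac{416}{9} = \left(- \frac{757}{108} + 5822\right) - \frac{416}{9} = \frac{628019}{108} - \frac{416}{9} = \frac{623027}{108}$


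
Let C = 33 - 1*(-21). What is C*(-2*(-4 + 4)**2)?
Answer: 0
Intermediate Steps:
C = 54 (C = 33 + 21 = 54)
C*(-2*(-4 + 4)**2) = 54*(-2*(-4 + 4)**2) = 54*(-2*0**2) = 54*(-2*0) = 54*0 = 0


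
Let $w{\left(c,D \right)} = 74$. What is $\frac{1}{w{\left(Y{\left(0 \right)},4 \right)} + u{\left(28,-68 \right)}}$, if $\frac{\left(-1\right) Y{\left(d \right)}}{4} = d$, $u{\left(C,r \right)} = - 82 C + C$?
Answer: $- \frac{1}{2194} \approx -0.00045579$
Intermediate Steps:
$u{\left(C,r \right)} = - 81 C$
$Y{\left(d \right)} = - 4 d$
$\frac{1}{w{\left(Y{\left(0 \right)},4 \right)} + u{\left(28,-68 \right)}} = \frac{1}{74 - 2268} = \frac{1}{-2194} = - \frac{1}{2194}$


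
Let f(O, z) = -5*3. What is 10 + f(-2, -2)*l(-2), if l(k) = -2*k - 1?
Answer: -35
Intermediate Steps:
l(k) = -1 - 2*k
f(O, z) = -15
10 + f(-2, -2)*l(-2) = 10 - 15*(-1 - 2*(-2)) = 10 - 15*(-1 + 4) = 10 - 15*3 = 10 - 45 = -35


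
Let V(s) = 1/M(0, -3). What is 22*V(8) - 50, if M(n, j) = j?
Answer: -172/3 ≈ -57.333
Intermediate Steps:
V(s) = -⅓ (V(s) = 1/(-3) = -⅓)
22*V(8) - 50 = 22*(-⅓) - 50 = -22/3 - 50 = -172/3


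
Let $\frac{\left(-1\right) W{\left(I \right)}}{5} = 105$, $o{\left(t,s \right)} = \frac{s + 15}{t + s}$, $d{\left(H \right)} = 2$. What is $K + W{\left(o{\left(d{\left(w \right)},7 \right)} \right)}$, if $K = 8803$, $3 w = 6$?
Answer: $8278$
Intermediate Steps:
$w = 2$ ($w = \frac{1}{3} \cdot 6 = 2$)
$o{\left(t,s \right)} = \frac{15 + s}{s + t}$
$W{\left(I \right)} = -525$ ($W{\left(I \right)} = \left(-5\right) 105 = -525$)
$K + W{\left(o{\left(d{\left(w \right)},7 \right)} \right)} = 8803 - 525 = 8278$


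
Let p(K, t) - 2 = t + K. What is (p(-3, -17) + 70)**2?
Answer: 2704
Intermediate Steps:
p(K, t) = 2 + K + t (p(K, t) = 2 + (t + K) = 2 + (K + t) = 2 + K + t)
(p(-3, -17) + 70)**2 = ((2 - 3 - 17) + 70)**2 = (-18 + 70)**2 = 52**2 = 2704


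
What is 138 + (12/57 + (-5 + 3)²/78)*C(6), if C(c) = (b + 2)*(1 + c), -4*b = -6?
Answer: 107011/741 ≈ 144.41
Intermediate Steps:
b = 3/2 (b = -¼*(-6) = 3/2 ≈ 1.5000)
C(c) = 7/2 + 7*c/2 (C(c) = (3/2 + 2)*(1 + c) = 7*(1 + c)/2 = 7/2 + 7*c/2)
138 + (12/57 + (-5 + 3)²/78)*C(6) = 138 + (12/57 + (-5 + 3)²/78)*(7/2 + (7/2)*6) = 138 + (12*(1/57) + (-2)²*(1/78))*(7/2 + 21) = 138 + (4/19 + 4*(1/78))*(49/2) = 138 + (4/19 + 2/39)*(49/2) = 138 + (194/741)*(49/2) = 138 + 4753/741 = 107011/741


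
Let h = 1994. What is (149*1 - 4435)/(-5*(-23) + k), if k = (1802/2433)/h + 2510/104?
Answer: -540620833272/17549993587 ≈ -30.805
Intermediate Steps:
k = 3044301607/126136452 (k = (1802/2433)/1994 + 2510/104 = (1802*(1/2433))*(1/1994) + 2510*(1/104) = (1802/2433)*(1/1994) + 1255/52 = 901/2425701 + 1255/52 = 3044301607/126136452 ≈ 24.135)
(149*1 - 4435)/(-5*(-23) + k) = (149*1 - 4435)/(-5*(-23) + 3044301607/126136452) = (149 - 4435)/(115 + 3044301607/126136452) = -4286/17549993587/126136452 = -4286*126136452/17549993587 = -540620833272/17549993587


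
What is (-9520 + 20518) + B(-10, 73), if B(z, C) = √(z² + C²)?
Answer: 10998 + √5429 ≈ 11072.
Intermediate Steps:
B(z, C) = √(C² + z²)
(-9520 + 20518) + B(-10, 73) = (-9520 + 20518) + √(73² + (-10)²) = 10998 + √(5329 + 100) = 10998 + √5429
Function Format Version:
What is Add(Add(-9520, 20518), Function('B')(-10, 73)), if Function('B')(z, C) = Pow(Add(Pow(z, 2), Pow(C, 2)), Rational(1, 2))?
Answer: Add(10998, Pow(5429, Rational(1, 2))) ≈ 11072.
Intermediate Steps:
Function('B')(z, C) = Pow(Add(Pow(C, 2), Pow(z, 2)), Rational(1, 2))
Add(Add(-9520, 20518), Function('B')(-10, 73)) = Add(Add(-9520, 20518), Pow(Add(Pow(73, 2), Pow(-10, 2)), Rational(1, 2))) = Add(10998, Pow(Add(5329, 100), Rational(1, 2))) = Add(10998, Pow(5429, Rational(1, 2)))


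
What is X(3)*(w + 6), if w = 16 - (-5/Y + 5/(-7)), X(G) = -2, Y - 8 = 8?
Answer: -2579/56 ≈ -46.054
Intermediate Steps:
Y = 16 (Y = 8 + 8 = 16)
w = 1907/112 (w = 16 - (-5/16 + 5/(-7)) = 16 - (-5*1/16 + 5*(-⅐)) = 16 - (-5/16 - 5/7) = 16 - 1*(-115/112) = 16 + 115/112 = 1907/112 ≈ 17.027)
X(3)*(w + 6) = -2*(1907/112 + 6) = -2*2579/112 = -2579/56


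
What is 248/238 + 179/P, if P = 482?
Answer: 81069/57358 ≈ 1.4134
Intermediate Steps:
248/238 + 179/P = 248/238 + 179/482 = 248*(1/238) + 179*(1/482) = 124/119 + 179/482 = 81069/57358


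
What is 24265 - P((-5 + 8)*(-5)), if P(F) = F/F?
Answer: 24264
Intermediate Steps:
P(F) = 1
24265 - P((-5 + 8)*(-5)) = 24265 - 1*1 = 24265 - 1 = 24264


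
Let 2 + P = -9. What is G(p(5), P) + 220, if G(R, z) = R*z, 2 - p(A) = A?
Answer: 253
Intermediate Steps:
P = -11 (P = -2 - 9 = -11)
p(A) = 2 - A
G(p(5), P) + 220 = (2 - 1*5)*(-11) + 220 = (2 - 5)*(-11) + 220 = -3*(-11) + 220 = 33 + 220 = 253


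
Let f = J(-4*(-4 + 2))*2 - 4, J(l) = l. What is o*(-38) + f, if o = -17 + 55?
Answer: -1432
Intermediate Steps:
f = 12 (f = -4*(-4 + 2)*2 - 4 = -4*(-2)*2 - 4 = 8*2 - 4 = 16 - 4 = 12)
o = 38
o*(-38) + f = 38*(-38) + 12 = -1444 + 12 = -1432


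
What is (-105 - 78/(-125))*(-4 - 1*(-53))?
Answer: -639303/125 ≈ -5114.4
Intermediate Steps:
(-105 - 78/(-125))*(-4 - 1*(-53)) = (-105 - 78*(-1/125))*(-4 + 53) = (-105 + 78/125)*49 = -13047/125*49 = -639303/125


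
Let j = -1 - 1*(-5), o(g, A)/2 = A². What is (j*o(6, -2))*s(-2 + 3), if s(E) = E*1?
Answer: 32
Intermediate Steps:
o(g, A) = 2*A²
j = 4 (j = -1 + 5 = 4)
s(E) = E
(j*o(6, -2))*s(-2 + 3) = (4*(2*(-2)²))*(-2 + 3) = (4*(2*4))*1 = (4*8)*1 = 32*1 = 32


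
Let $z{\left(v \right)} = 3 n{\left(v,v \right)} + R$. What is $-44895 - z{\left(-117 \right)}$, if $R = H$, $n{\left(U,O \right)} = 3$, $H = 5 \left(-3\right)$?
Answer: $-44889$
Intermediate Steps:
$H = -15$
$R = -15$
$z{\left(v \right)} = -6$ ($z{\left(v \right)} = 3 \cdot 3 - 15 = 9 - 15 = -6$)
$-44895 - z{\left(-117 \right)} = -44895 - -6 = -44895 + 6 = -44889$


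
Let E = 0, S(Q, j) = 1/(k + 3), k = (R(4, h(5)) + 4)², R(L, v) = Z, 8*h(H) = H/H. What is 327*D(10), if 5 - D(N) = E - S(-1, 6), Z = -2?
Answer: 11772/7 ≈ 1681.7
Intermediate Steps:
h(H) = ⅛ (h(H) = (H/H)/8 = (⅛)*1 = ⅛)
R(L, v) = -2
k = 4 (k = (-2 + 4)² = 2² = 4)
S(Q, j) = ⅐ (S(Q, j) = 1/(4 + 3) = 1/7 = ⅐)
D(N) = 36/7 (D(N) = 5 - (0 - 1*⅐) = 5 - (0 - ⅐) = 5 - 1*(-⅐) = 5 + ⅐ = 36/7)
327*D(10) = 327*(36/7) = 11772/7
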